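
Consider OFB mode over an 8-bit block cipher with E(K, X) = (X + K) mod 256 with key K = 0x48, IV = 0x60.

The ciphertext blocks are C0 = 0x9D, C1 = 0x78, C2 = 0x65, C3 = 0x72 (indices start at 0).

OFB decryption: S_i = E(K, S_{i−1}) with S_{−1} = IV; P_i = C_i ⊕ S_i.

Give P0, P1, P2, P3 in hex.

P0: S = E(K, 0x60) = 0xA8; 0x9D ⊕ 0xA8 = 0x35.
P1: S = E(K, 0xA8) = 0xF0; 0x78 ⊕ 0xF0 = 0x88.
P2: S = E(K, 0xF0) = 0x38; 0x65 ⊕ 0x38 = 0x5D.
P3: S = E(K, 0x38) = 0x80; 0x72 ⊕ 0x80 = 0xF2.

P0 = 0x35, P1 = 0x88, P2 = 0x5D, P3 = 0xF2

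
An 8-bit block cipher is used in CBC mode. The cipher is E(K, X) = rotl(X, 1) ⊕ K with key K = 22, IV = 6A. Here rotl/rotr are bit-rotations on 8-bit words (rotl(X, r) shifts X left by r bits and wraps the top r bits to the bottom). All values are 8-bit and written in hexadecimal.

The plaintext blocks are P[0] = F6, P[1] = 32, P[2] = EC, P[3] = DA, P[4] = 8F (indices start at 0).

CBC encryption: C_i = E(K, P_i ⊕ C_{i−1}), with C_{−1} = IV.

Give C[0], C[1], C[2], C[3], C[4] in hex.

C[0]: P[0] ⊕ 6A = 9C; E(K, 9C) = 1B.
C[1]: P[1] ⊕ 1B = 29; E(K, 29) = 70.
C[2]: P[2] ⊕ 70 = 9C; E(K, 9C) = 1B.
C[3]: P[3] ⊕ 1B = C1; E(K, C1) = A1.
C[4]: P[4] ⊕ A1 = 2E; E(K, 2E) = 7E.

C[0] = 1B, C[1] = 70, C[2] = 1B, C[3] = A1, C[4] = 7E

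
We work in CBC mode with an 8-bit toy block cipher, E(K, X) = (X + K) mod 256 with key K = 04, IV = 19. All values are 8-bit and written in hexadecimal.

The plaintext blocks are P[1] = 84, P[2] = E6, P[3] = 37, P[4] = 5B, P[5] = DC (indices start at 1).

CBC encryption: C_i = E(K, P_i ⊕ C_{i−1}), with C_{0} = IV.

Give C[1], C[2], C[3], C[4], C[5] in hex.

C[1]: P[1] ⊕ 19 = 9D; E(K, 9D) = A1.
C[2]: P[2] ⊕ A1 = 47; E(K, 47) = 4B.
C[3]: P[3] ⊕ 4B = 7C; E(K, 7C) = 80.
C[4]: P[4] ⊕ 80 = DB; E(K, DB) = DF.
C[5]: P[5] ⊕ DF = 03; E(K, 03) = 07.

C[1] = A1, C[2] = 4B, C[3] = 80, C[4] = DF, C[5] = 07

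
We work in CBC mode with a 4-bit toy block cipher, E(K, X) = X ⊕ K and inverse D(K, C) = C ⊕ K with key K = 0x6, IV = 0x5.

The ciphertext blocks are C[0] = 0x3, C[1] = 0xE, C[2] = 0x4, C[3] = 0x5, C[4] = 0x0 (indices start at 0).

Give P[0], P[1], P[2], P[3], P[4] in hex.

CBC decryption: P_i = D(K, C_i) ⊕ C_{i−1}, with C_{−1} = IV.
P[0]: D(K, 0x3) = 0x5; 0x5 ⊕ 0x5 = 0x0.
P[1]: D(K, 0xE) = 0x8; 0x8 ⊕ 0x3 = 0xB.
P[2]: D(K, 0x4) = 0x2; 0x2 ⊕ 0xE = 0xC.
P[3]: D(K, 0x5) = 0x3; 0x3 ⊕ 0x4 = 0x7.
P[4]: D(K, 0x0) = 0x6; 0x6 ⊕ 0x5 = 0x3.

P[0] = 0x0, P[1] = 0xB, P[2] = 0xC, P[3] = 0x7, P[4] = 0x3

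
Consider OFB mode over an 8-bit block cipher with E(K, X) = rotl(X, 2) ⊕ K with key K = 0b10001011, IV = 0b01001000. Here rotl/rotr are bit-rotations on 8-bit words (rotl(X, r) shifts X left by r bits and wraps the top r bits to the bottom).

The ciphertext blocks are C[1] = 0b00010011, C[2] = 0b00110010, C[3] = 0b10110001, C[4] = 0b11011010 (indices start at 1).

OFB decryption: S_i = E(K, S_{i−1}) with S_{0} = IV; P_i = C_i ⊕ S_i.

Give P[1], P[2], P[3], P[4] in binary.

P[1]: S = E(K, 0b01001000) = 0b10101010; 0b00010011 ⊕ 0b10101010 = 0b10111001.
P[2]: S = E(K, 0b10101010) = 0b00100001; 0b00110010 ⊕ 0b00100001 = 0b00010011.
P[3]: S = E(K, 0b00100001) = 0b00001111; 0b10110001 ⊕ 0b00001111 = 0b10111110.
P[4]: S = E(K, 0b00001111) = 0b10110111; 0b11011010 ⊕ 0b10110111 = 0b01101101.

P[1] = 0b10111001, P[2] = 0b00010011, P[3] = 0b10111110, P[4] = 0b01101101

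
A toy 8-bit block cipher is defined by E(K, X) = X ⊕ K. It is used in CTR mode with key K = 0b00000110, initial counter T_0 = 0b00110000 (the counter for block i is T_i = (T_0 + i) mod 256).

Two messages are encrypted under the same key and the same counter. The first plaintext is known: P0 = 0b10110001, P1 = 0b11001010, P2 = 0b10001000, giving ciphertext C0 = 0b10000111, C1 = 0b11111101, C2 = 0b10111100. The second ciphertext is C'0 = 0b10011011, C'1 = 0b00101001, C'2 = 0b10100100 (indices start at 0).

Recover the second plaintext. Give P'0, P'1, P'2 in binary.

In CTR with a reused counter, both messages share the same keystream S_i, so C_i ⊕ C'_i = P_i ⊕ P'_i and thus P'_i = P_i ⊕ C_i ⊕ C'_i.
P'0: 0b10110001 ⊕ 0b10000111 ⊕ 0b10011011 = 0b10101101.
P'1: 0b11001010 ⊕ 0b11111101 ⊕ 0b00101001 = 0b00011110.
P'2: 0b10001000 ⊕ 0b10111100 ⊕ 0b10100100 = 0b10010000.

P'0 = 0b10101101, P'1 = 0b00011110, P'2 = 0b10010000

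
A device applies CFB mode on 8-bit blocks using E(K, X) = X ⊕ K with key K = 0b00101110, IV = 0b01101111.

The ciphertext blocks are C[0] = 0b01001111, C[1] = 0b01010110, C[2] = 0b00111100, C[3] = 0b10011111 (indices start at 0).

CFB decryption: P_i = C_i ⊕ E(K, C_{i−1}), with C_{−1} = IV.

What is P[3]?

P[3] = 0b10001101

P[3]: E(K, 0b00111100) = 0b00010010; 0b10011111 ⊕ 0b00010010 = 0b10001101.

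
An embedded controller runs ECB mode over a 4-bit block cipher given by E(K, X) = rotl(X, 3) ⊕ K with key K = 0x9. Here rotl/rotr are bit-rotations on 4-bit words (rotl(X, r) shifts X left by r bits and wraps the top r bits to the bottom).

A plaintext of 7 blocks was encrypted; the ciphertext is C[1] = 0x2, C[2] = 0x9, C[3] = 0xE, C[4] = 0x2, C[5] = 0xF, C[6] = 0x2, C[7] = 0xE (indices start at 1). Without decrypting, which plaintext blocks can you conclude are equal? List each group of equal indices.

P[1] = P[4] = P[6]; P[3] = P[7]

ECB encrypts each block independently with the same key, so equal ciphertext blocks imply equal plaintext blocks.
C[1] = C[4] = C[6] = 0x2, so P[1] = P[4] = P[6].
C[3] = C[7] = 0xE, so P[3] = P[7].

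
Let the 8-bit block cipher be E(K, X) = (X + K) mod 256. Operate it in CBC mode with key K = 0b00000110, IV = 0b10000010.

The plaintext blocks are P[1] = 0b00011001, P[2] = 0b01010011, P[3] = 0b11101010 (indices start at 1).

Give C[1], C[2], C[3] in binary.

CBC encryption: C_i = E(K, P_i ⊕ C_{i−1}), with C_{0} = IV.
C[1]: P[1] ⊕ 0b10000010 = 0b10011011; E(K, 0b10011011) = 0b10100001.
C[2]: P[2] ⊕ 0b10100001 = 0b11110010; E(K, 0b11110010) = 0b11111000.
C[3]: P[3] ⊕ 0b11111000 = 0b00010010; E(K, 0b00010010) = 0b00011000.

C[1] = 0b10100001, C[2] = 0b11111000, C[3] = 0b00011000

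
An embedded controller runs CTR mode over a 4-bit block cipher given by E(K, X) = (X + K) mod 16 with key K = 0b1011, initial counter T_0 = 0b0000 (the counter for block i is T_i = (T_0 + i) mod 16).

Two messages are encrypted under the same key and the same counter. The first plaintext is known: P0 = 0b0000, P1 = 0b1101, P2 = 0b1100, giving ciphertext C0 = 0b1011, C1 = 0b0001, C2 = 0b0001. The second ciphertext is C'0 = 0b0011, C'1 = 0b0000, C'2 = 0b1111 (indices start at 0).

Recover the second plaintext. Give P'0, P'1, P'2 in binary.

P'0 = 0b1000, P'1 = 0b1100, P'2 = 0b0010

In CTR with a reused counter, both messages share the same keystream S_i, so C_i ⊕ C'_i = P_i ⊕ P'_i and thus P'_i = P_i ⊕ C_i ⊕ C'_i.
P'0: 0b0000 ⊕ 0b1011 ⊕ 0b0011 = 0b1000.
P'1: 0b1101 ⊕ 0b0001 ⊕ 0b0000 = 0b1100.
P'2: 0b1100 ⊕ 0b0001 ⊕ 0b1111 = 0b0010.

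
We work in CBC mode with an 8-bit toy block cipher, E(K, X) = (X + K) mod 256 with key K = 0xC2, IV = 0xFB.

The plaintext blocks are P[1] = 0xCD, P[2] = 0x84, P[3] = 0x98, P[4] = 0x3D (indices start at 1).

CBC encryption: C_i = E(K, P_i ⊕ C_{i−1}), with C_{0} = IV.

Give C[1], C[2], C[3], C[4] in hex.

C[1]: P[1] ⊕ 0xFB = 0x36; E(K, 0x36) = 0xF8.
C[2]: P[2] ⊕ 0xF8 = 0x7C; E(K, 0x7C) = 0x3E.
C[3]: P[3] ⊕ 0x3E = 0xA6; E(K, 0xA6) = 0x68.
C[4]: P[4] ⊕ 0x68 = 0x55; E(K, 0x55) = 0x17.

C[1] = 0xF8, C[2] = 0x3E, C[3] = 0x68, C[4] = 0x17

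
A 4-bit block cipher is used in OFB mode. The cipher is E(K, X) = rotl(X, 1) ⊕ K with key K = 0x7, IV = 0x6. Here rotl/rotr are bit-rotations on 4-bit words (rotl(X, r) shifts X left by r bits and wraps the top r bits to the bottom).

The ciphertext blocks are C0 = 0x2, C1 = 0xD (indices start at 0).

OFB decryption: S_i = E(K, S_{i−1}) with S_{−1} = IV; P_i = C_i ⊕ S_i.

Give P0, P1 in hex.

P0 = 0x9, P1 = 0xD

P0: S = E(K, 0x6) = 0xB; 0x2 ⊕ 0xB = 0x9.
P1: S = E(K, 0xB) = 0x0; 0xD ⊕ 0x0 = 0xD.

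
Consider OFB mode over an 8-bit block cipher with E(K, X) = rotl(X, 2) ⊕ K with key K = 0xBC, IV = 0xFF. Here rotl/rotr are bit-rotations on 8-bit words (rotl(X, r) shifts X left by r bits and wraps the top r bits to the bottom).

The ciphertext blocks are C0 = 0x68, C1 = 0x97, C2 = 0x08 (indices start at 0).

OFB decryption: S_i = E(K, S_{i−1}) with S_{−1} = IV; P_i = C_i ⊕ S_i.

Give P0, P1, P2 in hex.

P0 = 0x2B, P1 = 0x26, P2 = 0x72

P0: S = E(K, 0xFF) = 0x43; 0x68 ⊕ 0x43 = 0x2B.
P1: S = E(K, 0x43) = 0xB1; 0x97 ⊕ 0xB1 = 0x26.
P2: S = E(K, 0xB1) = 0x7A; 0x08 ⊕ 0x7A = 0x72.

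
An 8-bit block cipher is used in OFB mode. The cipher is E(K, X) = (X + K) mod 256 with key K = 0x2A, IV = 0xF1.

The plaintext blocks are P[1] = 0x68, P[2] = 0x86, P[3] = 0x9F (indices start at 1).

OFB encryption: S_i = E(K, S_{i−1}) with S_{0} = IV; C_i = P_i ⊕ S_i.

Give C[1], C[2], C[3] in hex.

C[1] = 0x73, C[2] = 0xC3, C[3] = 0xF0

C[1]: S = E(K, 0xF1) = 0x1B; 0x68 ⊕ 0x1B = 0x73.
C[2]: S = E(K, 0x1B) = 0x45; 0x86 ⊕ 0x45 = 0xC3.
C[3]: S = E(K, 0x45) = 0x6F; 0x9F ⊕ 0x6F = 0xF0.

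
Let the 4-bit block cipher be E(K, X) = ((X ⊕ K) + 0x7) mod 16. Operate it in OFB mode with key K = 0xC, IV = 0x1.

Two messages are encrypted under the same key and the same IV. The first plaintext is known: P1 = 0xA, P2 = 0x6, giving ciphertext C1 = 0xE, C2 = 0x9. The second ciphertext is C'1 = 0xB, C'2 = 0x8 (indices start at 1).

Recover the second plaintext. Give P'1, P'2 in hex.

In OFB with a reused IV, both messages share the same keystream S_i, so C_i ⊕ C'_i = P_i ⊕ P'_i and thus P'_i = P_i ⊕ C_i ⊕ C'_i.
P'1: 0xA ⊕ 0xE ⊕ 0xB = 0xF.
P'2: 0x6 ⊕ 0x9 ⊕ 0x8 = 0x7.

P'1 = 0xF, P'2 = 0x7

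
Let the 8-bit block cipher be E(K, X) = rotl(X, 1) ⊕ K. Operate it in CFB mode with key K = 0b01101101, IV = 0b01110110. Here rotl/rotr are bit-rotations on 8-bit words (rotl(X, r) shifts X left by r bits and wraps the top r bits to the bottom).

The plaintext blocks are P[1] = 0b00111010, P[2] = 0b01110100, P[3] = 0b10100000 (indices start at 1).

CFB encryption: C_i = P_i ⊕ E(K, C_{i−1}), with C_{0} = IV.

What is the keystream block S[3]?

0b10110001

C[1]: E(K, 0b01110110) = 0b10000001; 0b00111010 ⊕ 0b10000001 = 0b10111011.
C[2]: E(K, 0b10111011) = 0b00011010; 0b01110100 ⊕ 0b00011010 = 0b01101110.
C[3]: E(K, 0b01101110) = 0b10110001; 0b10100000 ⊕ 0b10110001 = 0b00010001.
So S[3] = 0b10110001.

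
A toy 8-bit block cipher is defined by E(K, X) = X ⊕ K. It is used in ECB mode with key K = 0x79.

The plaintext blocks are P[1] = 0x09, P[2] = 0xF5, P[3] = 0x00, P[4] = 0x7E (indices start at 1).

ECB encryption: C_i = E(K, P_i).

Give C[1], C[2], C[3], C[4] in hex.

C[1] = 0x70, C[2] = 0x8C, C[3] = 0x79, C[4] = 0x07

C[1]: E(K, 0x09) = 0x70.
C[2]: E(K, 0xF5) = 0x8C.
C[3]: E(K, 0x00) = 0x79.
C[4]: E(K, 0x7E) = 0x07.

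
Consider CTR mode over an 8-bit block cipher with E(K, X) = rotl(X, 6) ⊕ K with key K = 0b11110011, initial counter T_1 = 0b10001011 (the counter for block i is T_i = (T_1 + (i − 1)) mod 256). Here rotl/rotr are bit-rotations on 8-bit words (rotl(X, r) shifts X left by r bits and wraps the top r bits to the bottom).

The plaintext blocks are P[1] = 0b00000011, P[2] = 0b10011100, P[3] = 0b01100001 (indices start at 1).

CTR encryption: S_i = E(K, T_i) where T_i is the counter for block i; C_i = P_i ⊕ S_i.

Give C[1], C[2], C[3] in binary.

C[1] = 0b00010010, C[2] = 0b01001100, C[3] = 0b11110001

C[1]: T = 0b10001011, S = E(K, T) = 0b00010001; 0b00000011 ⊕ 0b00010001 = 0b00010010.
C[2]: T = 0b10001100, S = E(K, T) = 0b11010000; 0b10011100 ⊕ 0b11010000 = 0b01001100.
C[3]: T = 0b10001101, S = E(K, T) = 0b10010000; 0b01100001 ⊕ 0b10010000 = 0b11110001.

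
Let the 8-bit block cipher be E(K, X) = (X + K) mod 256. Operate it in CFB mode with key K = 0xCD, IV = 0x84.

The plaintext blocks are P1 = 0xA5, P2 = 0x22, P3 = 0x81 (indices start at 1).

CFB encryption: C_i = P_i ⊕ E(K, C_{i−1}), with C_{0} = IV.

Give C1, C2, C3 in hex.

C1 = 0xF4, C2 = 0xE3, C3 = 0x31

C1: E(K, 0x84) = 0x51; 0xA5 ⊕ 0x51 = 0xF4.
C2: E(K, 0xF4) = 0xC1; 0x22 ⊕ 0xC1 = 0xE3.
C3: E(K, 0xE3) = 0xB0; 0x81 ⊕ 0xB0 = 0x31.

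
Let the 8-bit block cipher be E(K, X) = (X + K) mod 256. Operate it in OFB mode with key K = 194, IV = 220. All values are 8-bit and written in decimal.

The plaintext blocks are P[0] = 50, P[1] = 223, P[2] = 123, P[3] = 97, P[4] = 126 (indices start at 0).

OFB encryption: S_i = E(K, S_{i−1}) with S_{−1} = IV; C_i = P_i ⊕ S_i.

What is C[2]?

C[0]: S = E(K, 220) = 158; 50 ⊕ 158 = 172.
C[1]: S = E(K, 158) = 96; 223 ⊕ 96 = 191.
C[2]: S = E(K, 96) = 34; 123 ⊕ 34 = 89.

C[2] = 89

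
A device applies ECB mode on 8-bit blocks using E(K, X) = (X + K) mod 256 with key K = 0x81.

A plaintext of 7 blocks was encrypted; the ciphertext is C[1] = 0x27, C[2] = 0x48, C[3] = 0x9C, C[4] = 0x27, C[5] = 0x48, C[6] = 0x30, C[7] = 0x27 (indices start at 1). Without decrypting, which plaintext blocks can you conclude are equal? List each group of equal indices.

P[1] = P[4] = P[7]; P[2] = P[5]

ECB encrypts each block independently with the same key, so equal ciphertext blocks imply equal plaintext blocks.
C[1] = C[4] = C[7] = 0x27, so P[1] = P[4] = P[7].
C[2] = C[5] = 0x48, so P[2] = P[5].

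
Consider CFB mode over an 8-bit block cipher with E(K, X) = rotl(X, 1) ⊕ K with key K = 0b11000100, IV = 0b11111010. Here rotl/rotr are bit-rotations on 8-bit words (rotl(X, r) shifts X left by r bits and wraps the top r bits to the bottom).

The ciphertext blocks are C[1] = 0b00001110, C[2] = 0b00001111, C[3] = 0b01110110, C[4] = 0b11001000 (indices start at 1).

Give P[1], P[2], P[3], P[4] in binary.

CFB decryption: P_i = C_i ⊕ E(K, C_{i−1}), with C_{0} = IV.
P[1]: E(K, 0b11111010) = 0b00110001; 0b00001110 ⊕ 0b00110001 = 0b00111111.
P[2]: E(K, 0b00001110) = 0b11011000; 0b00001111 ⊕ 0b11011000 = 0b11010111.
P[3]: E(K, 0b00001111) = 0b11011010; 0b01110110 ⊕ 0b11011010 = 0b10101100.
P[4]: E(K, 0b01110110) = 0b00101000; 0b11001000 ⊕ 0b00101000 = 0b11100000.

P[1] = 0b00111111, P[2] = 0b11010111, P[3] = 0b10101100, P[4] = 0b11100000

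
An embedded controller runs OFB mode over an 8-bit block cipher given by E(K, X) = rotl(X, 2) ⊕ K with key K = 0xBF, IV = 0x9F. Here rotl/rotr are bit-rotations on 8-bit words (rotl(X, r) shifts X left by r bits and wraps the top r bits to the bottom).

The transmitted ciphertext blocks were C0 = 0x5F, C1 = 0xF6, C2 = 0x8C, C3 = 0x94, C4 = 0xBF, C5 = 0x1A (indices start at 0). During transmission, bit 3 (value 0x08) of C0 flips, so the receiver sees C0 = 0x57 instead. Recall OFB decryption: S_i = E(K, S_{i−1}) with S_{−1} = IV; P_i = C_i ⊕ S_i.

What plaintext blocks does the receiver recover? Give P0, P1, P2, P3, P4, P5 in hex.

Only C0 changed, to 0x57. In OFB, a change in C_i flips the same bit in P_i only; the keystream is unaffected. Decrypting the received ciphertext:
P0: S = E(K, 0x9F) = 0xC1; 0x57 ⊕ 0xC1 = 0x96.
P1: S = E(K, 0xC1) = 0xB8; 0xF6 ⊕ 0xB8 = 0x4E.
P2: S = E(K, 0xB8) = 0x5D; 0x8C ⊕ 0x5D = 0xD1.
P3: S = E(K, 0x5D) = 0xCA; 0x94 ⊕ 0xCA = 0x5E.
P4: S = E(K, 0xCA) = 0x94; 0xBF ⊕ 0x94 = 0x2B.
P5: S = E(K, 0x94) = 0xED; 0x1A ⊕ 0xED = 0xF7.
Blocks that differ from the original plaintext: P0.

P0 = 0x96, P1 = 0x4E, P2 = 0xD1, P3 = 0x5E, P4 = 0x2B, P5 = 0xF7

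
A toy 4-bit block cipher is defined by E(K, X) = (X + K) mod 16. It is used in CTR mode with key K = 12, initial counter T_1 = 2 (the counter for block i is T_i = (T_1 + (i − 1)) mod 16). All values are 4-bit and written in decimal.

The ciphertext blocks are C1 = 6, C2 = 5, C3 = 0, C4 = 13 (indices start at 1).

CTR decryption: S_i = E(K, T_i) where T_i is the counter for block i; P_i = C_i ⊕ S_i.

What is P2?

P2 = 10

P2: T = 3, S = E(K, T) = 15; 5 ⊕ 15 = 10.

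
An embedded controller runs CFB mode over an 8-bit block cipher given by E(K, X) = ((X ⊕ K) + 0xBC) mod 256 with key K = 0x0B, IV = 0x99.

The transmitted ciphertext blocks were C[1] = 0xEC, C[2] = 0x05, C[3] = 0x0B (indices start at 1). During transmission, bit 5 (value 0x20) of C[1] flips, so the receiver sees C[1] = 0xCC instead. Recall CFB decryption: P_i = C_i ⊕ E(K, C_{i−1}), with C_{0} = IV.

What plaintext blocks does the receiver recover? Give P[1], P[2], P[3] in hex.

P[1] = 0x82, P[2] = 0x86, P[3] = 0xC1

Only C[1] changed, to 0xCC. In CFB, a change in C_i flips the same bit in P_i and garbles P_{i+1}. Decrypting the received ciphertext:
P[1]: E(K, 0x99) = 0x4E; 0xCC ⊕ 0x4E = 0x82.
P[2]: E(K, 0xCC) = 0x83; 0x05 ⊕ 0x83 = 0x86.
P[3]: E(K, 0x05) = 0xCA; 0x0B ⊕ 0xCA = 0xC1.
Blocks that differ from the original plaintext: P[1], P[2].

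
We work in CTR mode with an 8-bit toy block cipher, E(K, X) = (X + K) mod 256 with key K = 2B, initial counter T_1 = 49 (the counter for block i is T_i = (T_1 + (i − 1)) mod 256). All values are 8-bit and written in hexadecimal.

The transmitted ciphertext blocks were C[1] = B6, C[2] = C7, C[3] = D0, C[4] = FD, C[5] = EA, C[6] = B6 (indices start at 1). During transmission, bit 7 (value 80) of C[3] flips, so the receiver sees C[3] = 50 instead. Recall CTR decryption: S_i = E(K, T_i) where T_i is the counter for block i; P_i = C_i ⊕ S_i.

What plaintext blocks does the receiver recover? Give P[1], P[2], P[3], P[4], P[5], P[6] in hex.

P[1] = C2, P[2] = B2, P[3] = 26, P[4] = 8A, P[5] = 92, P[6] = CF

Only C[3] changed, to 50. In CTR, a change in C_i flips the same bit in P_i only; the keystream is unaffected. Decrypting the received ciphertext:
P[1]: T = 49, S = E(K, T) = 74; B6 ⊕ 74 = C2.
P[2]: T = 4A, S = E(K, T) = 75; C7 ⊕ 75 = B2.
P[3]: T = 4B, S = E(K, T) = 76; 50 ⊕ 76 = 26.
P[4]: T = 4C, S = E(K, T) = 77; FD ⊕ 77 = 8A.
P[5]: T = 4D, S = E(K, T) = 78; EA ⊕ 78 = 92.
P[6]: T = 4E, S = E(K, T) = 79; B6 ⊕ 79 = CF.
Blocks that differ from the original plaintext: P[3].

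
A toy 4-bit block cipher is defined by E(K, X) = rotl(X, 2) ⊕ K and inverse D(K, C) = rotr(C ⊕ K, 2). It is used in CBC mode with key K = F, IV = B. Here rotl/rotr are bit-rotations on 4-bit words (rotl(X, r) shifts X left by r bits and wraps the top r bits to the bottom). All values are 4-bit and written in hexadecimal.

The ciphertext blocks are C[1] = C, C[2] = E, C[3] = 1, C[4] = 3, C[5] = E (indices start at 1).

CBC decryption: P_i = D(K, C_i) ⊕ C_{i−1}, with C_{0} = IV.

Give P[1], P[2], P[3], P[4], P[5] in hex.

P[1]: D(K, C) = C; C ⊕ B = 7.
P[2]: D(K, E) = 4; 4 ⊕ C = 8.
P[3]: D(K, 1) = B; B ⊕ E = 5.
P[4]: D(K, 3) = 3; 3 ⊕ 1 = 2.
P[5]: D(K, E) = 4; 4 ⊕ 3 = 7.

P[1] = 7, P[2] = 8, P[3] = 5, P[4] = 2, P[5] = 7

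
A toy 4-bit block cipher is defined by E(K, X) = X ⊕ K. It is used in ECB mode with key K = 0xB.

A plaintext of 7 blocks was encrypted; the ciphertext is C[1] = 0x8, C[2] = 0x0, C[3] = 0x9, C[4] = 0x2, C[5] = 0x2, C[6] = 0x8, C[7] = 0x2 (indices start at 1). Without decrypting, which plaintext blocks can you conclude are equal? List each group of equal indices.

ECB encrypts each block independently with the same key, so equal ciphertext blocks imply equal plaintext blocks.
C[1] = C[6] = 0x8, so P[1] = P[6].
C[4] = C[5] = C[7] = 0x2, so P[4] = P[5] = P[7].

P[1] = P[6]; P[4] = P[5] = P[7]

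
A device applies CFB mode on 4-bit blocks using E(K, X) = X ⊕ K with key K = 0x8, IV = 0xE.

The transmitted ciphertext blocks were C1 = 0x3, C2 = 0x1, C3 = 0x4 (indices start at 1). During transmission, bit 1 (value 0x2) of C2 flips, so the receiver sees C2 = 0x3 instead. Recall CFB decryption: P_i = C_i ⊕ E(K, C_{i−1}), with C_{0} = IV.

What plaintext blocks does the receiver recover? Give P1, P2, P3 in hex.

Only C2 changed, to 0x3. In CFB, a change in C_i flips the same bit in P_i and garbles P_{i+1}. Decrypting the received ciphertext:
P1: E(K, 0xE) = 0x6; 0x3 ⊕ 0x6 = 0x5.
P2: E(K, 0x3) = 0xB; 0x3 ⊕ 0xB = 0x8.
P3: E(K, 0x3) = 0xB; 0x4 ⊕ 0xB = 0xF.
Blocks that differ from the original plaintext: P2, P3.

P1 = 0x5, P2 = 0x8, P3 = 0xF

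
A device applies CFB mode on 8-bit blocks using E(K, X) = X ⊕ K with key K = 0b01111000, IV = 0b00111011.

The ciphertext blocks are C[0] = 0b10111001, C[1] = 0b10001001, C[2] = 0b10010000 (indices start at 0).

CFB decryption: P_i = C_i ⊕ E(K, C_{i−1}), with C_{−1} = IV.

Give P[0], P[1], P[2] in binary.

P[0] = 0b11111010, P[1] = 0b01001000, P[2] = 0b01100001

P[0]: E(K, 0b00111011) = 0b01000011; 0b10111001 ⊕ 0b01000011 = 0b11111010.
P[1]: E(K, 0b10111001) = 0b11000001; 0b10001001 ⊕ 0b11000001 = 0b01001000.
P[2]: E(K, 0b10001001) = 0b11110001; 0b10010000 ⊕ 0b11110001 = 0b01100001.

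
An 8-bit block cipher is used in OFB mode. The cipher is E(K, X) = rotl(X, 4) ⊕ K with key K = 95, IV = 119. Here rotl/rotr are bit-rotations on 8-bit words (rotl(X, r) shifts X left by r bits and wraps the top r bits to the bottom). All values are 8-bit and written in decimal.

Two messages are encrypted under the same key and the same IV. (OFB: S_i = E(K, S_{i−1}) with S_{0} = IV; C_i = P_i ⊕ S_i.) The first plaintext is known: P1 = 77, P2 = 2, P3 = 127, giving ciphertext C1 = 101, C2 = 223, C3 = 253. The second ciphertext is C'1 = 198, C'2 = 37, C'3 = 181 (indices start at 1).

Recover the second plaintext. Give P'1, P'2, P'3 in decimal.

In OFB with a reused IV, both messages share the same keystream S_i, so C_i ⊕ C'_i = P_i ⊕ P'_i and thus P'_i = P_i ⊕ C_i ⊕ C'_i.
P'1: 77 ⊕ 101 ⊕ 198 = 238.
P'2: 2 ⊕ 223 ⊕ 37 = 248.
P'3: 127 ⊕ 253 ⊕ 181 = 55.

P'1 = 238, P'2 = 248, P'3 = 55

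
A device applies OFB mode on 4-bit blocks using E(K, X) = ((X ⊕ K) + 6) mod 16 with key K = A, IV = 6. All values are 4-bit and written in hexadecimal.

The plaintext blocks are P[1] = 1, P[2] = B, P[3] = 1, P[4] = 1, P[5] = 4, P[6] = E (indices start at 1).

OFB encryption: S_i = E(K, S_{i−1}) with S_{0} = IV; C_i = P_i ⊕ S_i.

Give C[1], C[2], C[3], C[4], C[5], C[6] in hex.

C[1] = 3, C[2] = 5, C[3] = B, C[4] = 7, C[5] = 6, C[6] = 0

C[1]: S = E(K, 6) = 2; 1 ⊕ 2 = 3.
C[2]: S = E(K, 2) = E; B ⊕ E = 5.
C[3]: S = E(K, E) = A; 1 ⊕ A = B.
C[4]: S = E(K, A) = 6; 1 ⊕ 6 = 7.
C[5]: S = E(K, 6) = 2; 4 ⊕ 2 = 6.
C[6]: S = E(K, 2) = E; E ⊕ E = 0.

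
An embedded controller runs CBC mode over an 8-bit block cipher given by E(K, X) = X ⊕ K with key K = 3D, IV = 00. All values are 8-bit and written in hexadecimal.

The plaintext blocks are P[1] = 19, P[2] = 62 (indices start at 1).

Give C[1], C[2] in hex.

CBC encryption: C_i = E(K, P_i ⊕ C_{i−1}), with C_{0} = IV.
C[1]: P[1] ⊕ 00 = 19; E(K, 19) = 24.
C[2]: P[2] ⊕ 24 = 46; E(K, 46) = 7B.

C[1] = 24, C[2] = 7B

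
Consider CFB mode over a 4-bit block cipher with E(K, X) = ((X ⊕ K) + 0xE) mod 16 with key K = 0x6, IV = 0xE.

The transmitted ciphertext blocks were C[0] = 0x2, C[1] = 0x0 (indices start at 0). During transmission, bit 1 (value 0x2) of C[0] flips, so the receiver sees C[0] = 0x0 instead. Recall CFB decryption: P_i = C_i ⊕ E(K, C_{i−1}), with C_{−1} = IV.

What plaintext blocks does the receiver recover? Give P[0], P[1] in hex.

P[0] = 0x6, P[1] = 0x4

Only C[0] changed, to 0x0. In CFB, a change in C_i flips the same bit in P_i and garbles P_{i+1}. Decrypting the received ciphertext:
P[0]: E(K, 0xE) = 0x6; 0x0 ⊕ 0x6 = 0x6.
P[1]: E(K, 0x0) = 0x4; 0x0 ⊕ 0x4 = 0x4.
Blocks that differ from the original plaintext: P[0], P[1].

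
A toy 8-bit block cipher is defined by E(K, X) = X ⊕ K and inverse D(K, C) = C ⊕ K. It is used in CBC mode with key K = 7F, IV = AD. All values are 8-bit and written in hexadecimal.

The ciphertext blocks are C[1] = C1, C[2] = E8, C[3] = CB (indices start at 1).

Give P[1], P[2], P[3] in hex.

CBC decryption: P_i = D(K, C_i) ⊕ C_{i−1}, with C_{0} = IV.
P[1]: D(K, C1) = BE; BE ⊕ AD = 13.
P[2]: D(K, E8) = 97; 97 ⊕ C1 = 56.
P[3]: D(K, CB) = B4; B4 ⊕ E8 = 5C.

P[1] = 13, P[2] = 56, P[3] = 5C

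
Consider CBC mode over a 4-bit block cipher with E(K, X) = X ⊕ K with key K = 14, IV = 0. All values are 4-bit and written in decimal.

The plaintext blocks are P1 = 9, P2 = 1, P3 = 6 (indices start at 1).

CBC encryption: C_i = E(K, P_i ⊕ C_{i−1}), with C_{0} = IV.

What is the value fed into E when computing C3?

14

C1: P1 ⊕ 0 = 9; E(K, 9) = 7.
C2: P2 ⊕ 7 = 6; E(K, 6) = 8.
C3: P3 ⊕ 8 = 14; E(K, 14) = 0.
So the input to E for block 3 is 14.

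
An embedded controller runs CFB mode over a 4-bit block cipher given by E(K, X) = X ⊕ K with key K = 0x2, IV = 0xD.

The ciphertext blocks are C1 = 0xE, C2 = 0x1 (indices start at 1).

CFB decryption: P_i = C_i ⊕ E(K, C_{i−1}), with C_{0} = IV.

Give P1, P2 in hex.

P1: E(K, 0xD) = 0xF; 0xE ⊕ 0xF = 0x1.
P2: E(K, 0xE) = 0xC; 0x1 ⊕ 0xC = 0xD.

P1 = 0x1, P2 = 0xD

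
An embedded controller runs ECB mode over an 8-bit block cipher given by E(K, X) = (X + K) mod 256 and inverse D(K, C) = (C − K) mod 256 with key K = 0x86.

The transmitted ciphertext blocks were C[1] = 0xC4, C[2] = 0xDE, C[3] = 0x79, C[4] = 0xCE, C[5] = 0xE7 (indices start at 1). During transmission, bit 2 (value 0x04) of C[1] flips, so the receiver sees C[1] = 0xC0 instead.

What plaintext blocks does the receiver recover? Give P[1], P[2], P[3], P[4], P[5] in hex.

ECB decryption: P_i = D(K, C_i).
Only C[1] changed, to 0xC0. In ECB, a change in C_i affects only P_i. Decrypting the received ciphertext:
P[1]: D(K, 0xC0) = 0x3A.
P[2]: D(K, 0xDE) = 0x58.
P[3]: D(K, 0x79) = 0xF3.
P[4]: D(K, 0xCE) = 0x48.
P[5]: D(K, 0xE7) = 0x61.
Blocks that differ from the original plaintext: P[1].

P[1] = 0x3A, P[2] = 0x58, P[3] = 0xF3, P[4] = 0x48, P[5] = 0x61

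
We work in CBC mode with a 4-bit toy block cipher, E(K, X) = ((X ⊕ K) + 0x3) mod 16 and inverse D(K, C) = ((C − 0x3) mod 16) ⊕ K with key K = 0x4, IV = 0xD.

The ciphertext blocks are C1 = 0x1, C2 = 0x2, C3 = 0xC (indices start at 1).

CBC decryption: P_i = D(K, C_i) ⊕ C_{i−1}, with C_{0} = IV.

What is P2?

P2 = 0xA

P2: D(K, 0x2) = 0xB; 0xB ⊕ 0x1 = 0xA.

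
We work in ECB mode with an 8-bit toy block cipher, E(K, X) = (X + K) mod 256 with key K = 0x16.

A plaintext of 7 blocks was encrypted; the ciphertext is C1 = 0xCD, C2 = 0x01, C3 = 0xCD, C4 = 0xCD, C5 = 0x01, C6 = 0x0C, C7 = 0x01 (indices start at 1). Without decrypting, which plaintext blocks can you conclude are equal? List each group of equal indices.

P1 = P3 = P4; P2 = P5 = P7

ECB encrypts each block independently with the same key, so equal ciphertext blocks imply equal plaintext blocks.
C1 = C3 = C4 = 0xCD, so P1 = P3 = P4.
C2 = C5 = C7 = 0x01, so P2 = P5 = P7.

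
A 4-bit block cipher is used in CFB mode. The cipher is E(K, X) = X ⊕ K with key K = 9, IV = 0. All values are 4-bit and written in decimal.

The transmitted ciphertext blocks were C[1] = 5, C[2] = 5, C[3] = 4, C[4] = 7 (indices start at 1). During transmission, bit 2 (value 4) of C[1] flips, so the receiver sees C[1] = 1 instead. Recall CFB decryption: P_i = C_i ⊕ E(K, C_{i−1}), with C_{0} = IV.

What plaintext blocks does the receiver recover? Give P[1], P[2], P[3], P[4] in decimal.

Only C[1] changed, to 1. In CFB, a change in C_i flips the same bit in P_i and garbles P_{i+1}. Decrypting the received ciphertext:
P[1]: E(K, 0) = 9; 1 ⊕ 9 = 8.
P[2]: E(K, 1) = 8; 5 ⊕ 8 = 13.
P[3]: E(K, 5) = 12; 4 ⊕ 12 = 8.
P[4]: E(K, 4) = 13; 7 ⊕ 13 = 10.
Blocks that differ from the original plaintext: P[1], P[2].

P[1] = 8, P[2] = 13, P[3] = 8, P[4] = 10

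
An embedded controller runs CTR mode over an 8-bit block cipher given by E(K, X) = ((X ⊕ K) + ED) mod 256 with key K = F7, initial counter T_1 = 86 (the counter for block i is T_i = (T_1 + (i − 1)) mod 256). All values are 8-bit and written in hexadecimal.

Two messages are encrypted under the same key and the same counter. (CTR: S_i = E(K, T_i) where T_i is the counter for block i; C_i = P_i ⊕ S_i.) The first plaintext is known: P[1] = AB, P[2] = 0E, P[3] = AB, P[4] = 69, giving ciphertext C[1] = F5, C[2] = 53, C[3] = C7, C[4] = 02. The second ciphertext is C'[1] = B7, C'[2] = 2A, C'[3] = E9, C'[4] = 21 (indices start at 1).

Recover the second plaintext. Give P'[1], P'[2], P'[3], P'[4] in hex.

P'[1] = E9, P'[2] = 77, P'[3] = 85, P'[4] = 4A

In CTR with a reused counter, both messages share the same keystream S_i, so C_i ⊕ C'_i = P_i ⊕ P'_i and thus P'_i = P_i ⊕ C_i ⊕ C'_i.
P'[1]: AB ⊕ F5 ⊕ B7 = E9.
P'[2]: 0E ⊕ 53 ⊕ 2A = 77.
P'[3]: AB ⊕ C7 ⊕ E9 = 85.
P'[4]: 69 ⊕ 02 ⊕ 21 = 4A.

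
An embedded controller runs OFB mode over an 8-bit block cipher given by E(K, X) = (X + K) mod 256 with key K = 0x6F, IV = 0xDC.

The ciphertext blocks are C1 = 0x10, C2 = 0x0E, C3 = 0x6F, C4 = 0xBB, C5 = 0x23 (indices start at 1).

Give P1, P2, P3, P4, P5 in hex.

OFB decryption: S_i = E(K, S_{i−1}) with S_{0} = IV; P_i = C_i ⊕ S_i.
P1: S = E(K, 0xDC) = 0x4B; 0x10 ⊕ 0x4B = 0x5B.
P2: S = E(K, 0x4B) = 0xBA; 0x0E ⊕ 0xBA = 0xB4.
P3: S = E(K, 0xBA) = 0x29; 0x6F ⊕ 0x29 = 0x46.
P4: S = E(K, 0x29) = 0x98; 0xBB ⊕ 0x98 = 0x23.
P5: S = E(K, 0x98) = 0x07; 0x23 ⊕ 0x07 = 0x24.

P1 = 0x5B, P2 = 0xB4, P3 = 0x46, P4 = 0x23, P5 = 0x24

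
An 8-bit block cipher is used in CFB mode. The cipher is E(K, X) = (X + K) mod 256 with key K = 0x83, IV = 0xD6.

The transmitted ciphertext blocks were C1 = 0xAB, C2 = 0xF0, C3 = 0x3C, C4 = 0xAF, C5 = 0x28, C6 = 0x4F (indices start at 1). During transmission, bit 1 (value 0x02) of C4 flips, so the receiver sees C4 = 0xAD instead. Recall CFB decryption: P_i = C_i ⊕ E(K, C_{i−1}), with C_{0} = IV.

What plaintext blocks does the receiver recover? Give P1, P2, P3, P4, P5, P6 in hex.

P1 = 0xF2, P2 = 0xDE, P3 = 0x4F, P4 = 0x12, P5 = 0x18, P6 = 0xE4

Only C4 changed, to 0xAD. In CFB, a change in C_i flips the same bit in P_i and garbles P_{i+1}. Decrypting the received ciphertext:
P1: E(K, 0xD6) = 0x59; 0xAB ⊕ 0x59 = 0xF2.
P2: E(K, 0xAB) = 0x2E; 0xF0 ⊕ 0x2E = 0xDE.
P3: E(K, 0xF0) = 0x73; 0x3C ⊕ 0x73 = 0x4F.
P4: E(K, 0x3C) = 0xBF; 0xAD ⊕ 0xBF = 0x12.
P5: E(K, 0xAD) = 0x30; 0x28 ⊕ 0x30 = 0x18.
P6: E(K, 0x28) = 0xAB; 0x4F ⊕ 0xAB = 0xE4.
Blocks that differ from the original plaintext: P4, P5.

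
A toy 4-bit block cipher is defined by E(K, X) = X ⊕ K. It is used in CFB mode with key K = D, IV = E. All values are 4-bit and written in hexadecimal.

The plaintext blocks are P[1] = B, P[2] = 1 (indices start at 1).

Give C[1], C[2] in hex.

C[1] = 8, C[2] = 4

CFB encryption: C_i = P_i ⊕ E(K, C_{i−1}), with C_{0} = IV.
C[1]: E(K, E) = 3; B ⊕ 3 = 8.
C[2]: E(K, 8) = 5; 1 ⊕ 5 = 4.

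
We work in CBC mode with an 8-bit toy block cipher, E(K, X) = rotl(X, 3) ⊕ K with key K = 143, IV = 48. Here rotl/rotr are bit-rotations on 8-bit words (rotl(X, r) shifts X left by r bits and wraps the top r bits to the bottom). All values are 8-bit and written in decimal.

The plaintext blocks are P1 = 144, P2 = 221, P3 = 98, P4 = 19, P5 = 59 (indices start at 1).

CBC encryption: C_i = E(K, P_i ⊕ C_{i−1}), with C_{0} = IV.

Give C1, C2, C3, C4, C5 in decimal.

C1: P1 ⊕ 48 = 160; E(K, 160) = 138.
C2: P2 ⊕ 138 = 87; E(K, 87) = 53.
C3: P3 ⊕ 53 = 87; E(K, 87) = 53.
C4: P4 ⊕ 53 = 38; E(K, 38) = 190.
C5: P5 ⊕ 190 = 133; E(K, 133) = 163.

C1 = 138, C2 = 53, C3 = 53, C4 = 190, C5 = 163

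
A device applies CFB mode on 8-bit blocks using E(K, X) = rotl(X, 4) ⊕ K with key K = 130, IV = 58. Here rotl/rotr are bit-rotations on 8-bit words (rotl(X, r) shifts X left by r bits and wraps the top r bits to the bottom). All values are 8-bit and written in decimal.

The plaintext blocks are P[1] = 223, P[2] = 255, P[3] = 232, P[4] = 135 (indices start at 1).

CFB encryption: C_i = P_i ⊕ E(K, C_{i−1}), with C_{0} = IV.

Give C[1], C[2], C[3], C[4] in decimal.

C[1] = 254, C[2] = 146, C[3] = 67, C[4] = 49

C[1]: E(K, 58) = 33; 223 ⊕ 33 = 254.
C[2]: E(K, 254) = 109; 255 ⊕ 109 = 146.
C[3]: E(K, 146) = 171; 232 ⊕ 171 = 67.
C[4]: E(K, 67) = 182; 135 ⊕ 182 = 49.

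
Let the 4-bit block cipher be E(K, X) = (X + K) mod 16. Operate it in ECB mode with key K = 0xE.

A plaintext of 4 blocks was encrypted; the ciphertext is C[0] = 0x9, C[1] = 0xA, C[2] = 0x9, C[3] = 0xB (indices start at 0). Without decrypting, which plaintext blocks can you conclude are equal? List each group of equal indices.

P[0] = P[2]

ECB encrypts each block independently with the same key, so equal ciphertext blocks imply equal plaintext blocks.
C[0] = C[2] = 0x9, so P[0] = P[2].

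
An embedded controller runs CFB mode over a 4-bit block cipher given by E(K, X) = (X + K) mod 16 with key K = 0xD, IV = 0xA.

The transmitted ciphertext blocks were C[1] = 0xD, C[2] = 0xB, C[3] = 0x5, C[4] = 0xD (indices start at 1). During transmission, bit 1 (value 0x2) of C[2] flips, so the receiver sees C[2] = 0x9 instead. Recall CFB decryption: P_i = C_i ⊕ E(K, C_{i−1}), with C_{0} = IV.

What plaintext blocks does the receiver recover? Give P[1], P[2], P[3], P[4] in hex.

Only C[2] changed, to 0x9. In CFB, a change in C_i flips the same bit in P_i and garbles P_{i+1}. Decrypting the received ciphertext:
P[1]: E(K, 0xA) = 0x7; 0xD ⊕ 0x7 = 0xA.
P[2]: E(K, 0xD) = 0xA; 0x9 ⊕ 0xA = 0x3.
P[3]: E(K, 0x9) = 0x6; 0x5 ⊕ 0x6 = 0x3.
P[4]: E(K, 0x5) = 0x2; 0xD ⊕ 0x2 = 0xF.
Blocks that differ from the original plaintext: P[2], P[3].

P[1] = 0xA, P[2] = 0x3, P[3] = 0x3, P[4] = 0xF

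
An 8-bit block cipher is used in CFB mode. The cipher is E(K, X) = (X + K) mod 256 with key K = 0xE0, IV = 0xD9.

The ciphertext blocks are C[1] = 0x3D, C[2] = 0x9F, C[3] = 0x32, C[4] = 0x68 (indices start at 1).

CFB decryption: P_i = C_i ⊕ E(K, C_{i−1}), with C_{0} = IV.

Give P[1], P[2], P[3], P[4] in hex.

P[1] = 0x84, P[2] = 0x82, P[3] = 0x4D, P[4] = 0x7A

P[1]: E(K, 0xD9) = 0xB9; 0x3D ⊕ 0xB9 = 0x84.
P[2]: E(K, 0x3D) = 0x1D; 0x9F ⊕ 0x1D = 0x82.
P[3]: E(K, 0x9F) = 0x7F; 0x32 ⊕ 0x7F = 0x4D.
P[4]: E(K, 0x32) = 0x12; 0x68 ⊕ 0x12 = 0x7A.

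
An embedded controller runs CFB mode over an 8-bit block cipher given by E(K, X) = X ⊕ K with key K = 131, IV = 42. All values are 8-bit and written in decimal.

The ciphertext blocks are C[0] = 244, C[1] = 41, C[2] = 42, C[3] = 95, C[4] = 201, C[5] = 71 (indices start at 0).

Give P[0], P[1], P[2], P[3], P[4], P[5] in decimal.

CFB decryption: P_i = C_i ⊕ E(K, C_{i−1}), with C_{−1} = IV.
P[0]: E(K, 42) = 169; 244 ⊕ 169 = 93.
P[1]: E(K, 244) = 119; 41 ⊕ 119 = 94.
P[2]: E(K, 41) = 170; 42 ⊕ 170 = 128.
P[3]: E(K, 42) = 169; 95 ⊕ 169 = 246.
P[4]: E(K, 95) = 220; 201 ⊕ 220 = 21.
P[5]: E(K, 201) = 74; 71 ⊕ 74 = 13.

P[0] = 93, P[1] = 94, P[2] = 128, P[3] = 246, P[4] = 21, P[5] = 13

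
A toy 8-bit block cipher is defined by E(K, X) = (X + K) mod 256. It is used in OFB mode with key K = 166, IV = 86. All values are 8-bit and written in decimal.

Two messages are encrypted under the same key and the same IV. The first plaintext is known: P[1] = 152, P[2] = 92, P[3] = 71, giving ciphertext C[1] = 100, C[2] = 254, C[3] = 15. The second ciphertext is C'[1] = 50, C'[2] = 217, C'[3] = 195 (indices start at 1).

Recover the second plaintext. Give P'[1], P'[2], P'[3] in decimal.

P'[1] = 206, P'[2] = 123, P'[3] = 139

In OFB with a reused IV, both messages share the same keystream S_i, so C_i ⊕ C'_i = P_i ⊕ P'_i and thus P'_i = P_i ⊕ C_i ⊕ C'_i.
P'[1]: 152 ⊕ 100 ⊕ 50 = 206.
P'[2]: 92 ⊕ 254 ⊕ 217 = 123.
P'[3]: 71 ⊕ 15 ⊕ 195 = 139.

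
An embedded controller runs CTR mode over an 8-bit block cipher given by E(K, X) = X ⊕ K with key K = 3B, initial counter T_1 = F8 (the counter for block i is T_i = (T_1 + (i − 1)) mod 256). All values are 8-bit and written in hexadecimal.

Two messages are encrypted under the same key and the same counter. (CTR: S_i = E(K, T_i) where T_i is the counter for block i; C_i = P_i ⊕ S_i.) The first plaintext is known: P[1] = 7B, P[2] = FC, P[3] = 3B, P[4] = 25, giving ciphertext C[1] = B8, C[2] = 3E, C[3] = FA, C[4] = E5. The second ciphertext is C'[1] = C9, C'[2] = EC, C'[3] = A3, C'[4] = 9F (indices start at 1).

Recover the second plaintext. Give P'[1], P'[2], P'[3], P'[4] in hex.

In CTR with a reused counter, both messages share the same keystream S_i, so C_i ⊕ C'_i = P_i ⊕ P'_i and thus P'_i = P_i ⊕ C_i ⊕ C'_i.
P'[1]: 7B ⊕ B8 ⊕ C9 = 0A.
P'[2]: FC ⊕ 3E ⊕ EC = 2E.
P'[3]: 3B ⊕ FA ⊕ A3 = 62.
P'[4]: 25 ⊕ E5 ⊕ 9F = 5F.

P'[1] = 0A, P'[2] = 2E, P'[3] = 62, P'[4] = 5F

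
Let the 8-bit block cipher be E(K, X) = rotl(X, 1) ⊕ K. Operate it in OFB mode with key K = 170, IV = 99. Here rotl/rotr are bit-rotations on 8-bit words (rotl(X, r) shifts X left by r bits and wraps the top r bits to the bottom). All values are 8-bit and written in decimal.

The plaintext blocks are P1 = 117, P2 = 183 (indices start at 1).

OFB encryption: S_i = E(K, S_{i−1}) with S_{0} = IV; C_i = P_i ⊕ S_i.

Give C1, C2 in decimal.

C1: S = E(K, 99) = 108; 117 ⊕ 108 = 25.
C2: S = E(K, 108) = 114; 183 ⊕ 114 = 197.

C1 = 25, C2 = 197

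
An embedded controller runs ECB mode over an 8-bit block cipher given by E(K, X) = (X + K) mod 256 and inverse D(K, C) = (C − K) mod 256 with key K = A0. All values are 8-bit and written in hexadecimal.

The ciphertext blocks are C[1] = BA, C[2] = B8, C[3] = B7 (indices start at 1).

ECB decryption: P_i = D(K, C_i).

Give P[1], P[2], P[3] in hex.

P[1] = 1A, P[2] = 18, P[3] = 17

P[1]: D(K, BA) = 1A.
P[2]: D(K, B8) = 18.
P[3]: D(K, B7) = 17.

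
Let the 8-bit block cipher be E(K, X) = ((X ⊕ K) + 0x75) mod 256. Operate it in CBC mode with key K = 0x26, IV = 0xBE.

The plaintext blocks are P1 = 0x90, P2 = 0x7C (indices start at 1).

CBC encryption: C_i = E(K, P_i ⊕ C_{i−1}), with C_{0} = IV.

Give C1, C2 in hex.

C1: P1 ⊕ 0xBE = 0x2E; E(K, 0x2E) = 0x7D.
C2: P2 ⊕ 0x7D = 0x01; E(K, 0x01) = 0x9C.

C1 = 0x7D, C2 = 0x9C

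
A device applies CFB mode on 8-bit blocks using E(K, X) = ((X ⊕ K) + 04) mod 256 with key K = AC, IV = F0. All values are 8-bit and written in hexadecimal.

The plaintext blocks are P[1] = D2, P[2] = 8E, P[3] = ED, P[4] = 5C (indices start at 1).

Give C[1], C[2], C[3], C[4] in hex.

C[1] = B2, C[2] = AC, C[3] = E9, C[4] = 15

CFB encryption: C_i = P_i ⊕ E(K, C_{i−1}), with C_{0} = IV.
C[1]: E(K, F0) = 60; D2 ⊕ 60 = B2.
C[2]: E(K, B2) = 22; 8E ⊕ 22 = AC.
C[3]: E(K, AC) = 04; ED ⊕ 04 = E9.
C[4]: E(K, E9) = 49; 5C ⊕ 49 = 15.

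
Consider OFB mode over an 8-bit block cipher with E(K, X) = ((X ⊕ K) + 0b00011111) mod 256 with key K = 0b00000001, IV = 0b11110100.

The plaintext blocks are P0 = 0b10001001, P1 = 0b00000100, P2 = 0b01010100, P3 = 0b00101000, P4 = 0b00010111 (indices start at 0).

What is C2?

OFB encryption: S_i = E(K, S_{i−1}) with S_{−1} = IV; C_i = P_i ⊕ S_i.
C0: S = E(K, 0b11110100) = 0b00010100; 0b10001001 ⊕ 0b00010100 = 0b10011101.
C1: S = E(K, 0b00010100) = 0b00110100; 0b00000100 ⊕ 0b00110100 = 0b00110000.
C2: S = E(K, 0b00110100) = 0b01010100; 0b01010100 ⊕ 0b01010100 = 0b00000000.

C2 = 0b00000000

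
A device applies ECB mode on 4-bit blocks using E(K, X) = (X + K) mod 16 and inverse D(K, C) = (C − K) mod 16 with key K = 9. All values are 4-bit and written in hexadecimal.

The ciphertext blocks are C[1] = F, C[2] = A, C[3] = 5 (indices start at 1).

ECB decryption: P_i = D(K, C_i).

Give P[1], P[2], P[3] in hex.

P[1]: D(K, F) = 6.
P[2]: D(K, A) = 1.
P[3]: D(K, 5) = C.

P[1] = 6, P[2] = 1, P[3] = C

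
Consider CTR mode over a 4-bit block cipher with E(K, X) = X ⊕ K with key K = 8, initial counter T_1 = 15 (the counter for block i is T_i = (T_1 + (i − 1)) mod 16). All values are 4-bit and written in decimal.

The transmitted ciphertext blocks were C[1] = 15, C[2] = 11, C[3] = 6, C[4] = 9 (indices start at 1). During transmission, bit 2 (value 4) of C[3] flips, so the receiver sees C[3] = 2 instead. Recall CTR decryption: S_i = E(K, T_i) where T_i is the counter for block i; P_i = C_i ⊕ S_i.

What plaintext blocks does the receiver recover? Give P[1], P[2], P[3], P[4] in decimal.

P[1] = 8, P[2] = 3, P[3] = 11, P[4] = 3

Only C[3] changed, to 2. In CTR, a change in C_i flips the same bit in P_i only; the keystream is unaffected. Decrypting the received ciphertext:
P[1]: T = 15, S = E(K, T) = 7; 15 ⊕ 7 = 8.
P[2]: T = 0, S = E(K, T) = 8; 11 ⊕ 8 = 3.
P[3]: T = 1, S = E(K, T) = 9; 2 ⊕ 9 = 11.
P[4]: T = 2, S = E(K, T) = 10; 9 ⊕ 10 = 3.
Blocks that differ from the original plaintext: P[3].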